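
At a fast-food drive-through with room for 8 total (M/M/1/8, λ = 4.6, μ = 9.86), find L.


ρ = 4.6/9.86 = 0.4665
L = ρ[1 − (K+1)ρ^K + Kρ^(K+1)] / [(1−ρ)(1−ρ^(K+1))]
Numerator: 0.4665·(1 − 9·0.002244 + 8·0.001047) = 0.461016
Denominator: (0.5335)·(0.998953) = 0.532910
L = 0.461016/0.532910 = 0.8651

Final: 0.8651


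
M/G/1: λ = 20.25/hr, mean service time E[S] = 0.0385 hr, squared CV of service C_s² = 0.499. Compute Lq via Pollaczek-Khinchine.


ρ = λ·E[S] = 20.25·0.0385 = 0.7796
Lq = ρ²(1+C_s²)/(2(1−ρ)) = 0.6078·(1+0.499)/(2·0.2204)
= 0.6078·1.4990/0.4407 = 2.06719

Final: 2.06719


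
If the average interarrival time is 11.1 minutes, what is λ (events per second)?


λ = 1/(interarrival time) in consistent units.
1 second = 0.0166667 min, so λ = 0.0166667/11.1 = 0.001502 per second

Final: 0.001502 /sec


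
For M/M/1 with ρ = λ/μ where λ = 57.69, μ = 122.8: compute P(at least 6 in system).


ρ = 57.69/122.8 = 0.4698
P(N ≥ n) = ρ^n = 0.4698^6 = 0.010750

Final: 0.010750


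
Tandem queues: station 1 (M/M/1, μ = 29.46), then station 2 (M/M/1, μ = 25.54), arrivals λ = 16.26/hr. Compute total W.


Each node sees arrival rate λ = 16.26/hr (tandem ⇒ throughput preserved).
W₁ = 1/(μ₁−λ) = 1/(29.46−16.26) = 0.07576 hr
W₂ = 1/(μ₂−λ) = 1/(25.54−16.26) = 0.10776 hr
W_total = W₁ + W₂ = 0.07576 + 0.10776 = 0.18352 hr

Final: 0.18352 hr


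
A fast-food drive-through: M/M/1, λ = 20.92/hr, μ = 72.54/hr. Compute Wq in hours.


ρ = 20.92/72.54 = 0.2884
Wq = ρ/(μ−λ) = 0.2884/(72.54 − 20.92) = 0.2884/51.62 = 0.005587 hr

Final: 0.005587 hr


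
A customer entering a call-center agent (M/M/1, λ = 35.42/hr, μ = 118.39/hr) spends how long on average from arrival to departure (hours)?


W = 1/(μ−λ) = 1/(118.39 − 35.42) = 1/82.97 = 0.01205 hr

Final: 0.01205 hr


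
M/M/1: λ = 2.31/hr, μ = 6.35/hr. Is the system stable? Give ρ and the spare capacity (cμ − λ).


Total capacity cμ = 1·6.35 = 6.35/hr
ρ = λ/(cμ) = 2.31/6.35 = 0.3638
Stable ⇔ ρ < 1: YES
Spare capacity = cμ − λ = 6.35 − 2.31 = 4.04/hr

Final: ρ = 0.3638; stable; margin = 4.04/hr


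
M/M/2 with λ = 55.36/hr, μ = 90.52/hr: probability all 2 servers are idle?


a = λ/μ = 55.36/90.52 = 0.6116; ρ = a/c = 0.3058
Σ_{k=0}^{1} a^k/k! (terms k=0..1) = 1.00000 + 0.61158 = 1.61158
Tail: a^2/(2!(1−ρ)) = 0.37403/(2·0.6942) = 0.26939
P₀ = 1/(1.61158 + 0.26939) = 1/1.88097 = 0.531641

Final: 0.531641


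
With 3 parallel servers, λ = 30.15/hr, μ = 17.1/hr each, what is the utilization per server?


ρ = λ/(cμ) = 30.15/(3·17.1) = 30.15/51.30 = 0.5877

Final: 0.5877


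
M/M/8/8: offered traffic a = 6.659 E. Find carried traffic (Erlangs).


B(8,6.659) = 0.159211 (Erlang-B)
Carried load = a(1 − B) = 6.659·(1 − 0.159211) = 6.659·0.840789 = 5.5988 E

Final: 5.5988 Erlangs


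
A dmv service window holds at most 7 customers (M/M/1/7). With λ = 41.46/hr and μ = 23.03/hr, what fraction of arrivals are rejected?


ρ = λ/μ = 41.46/23.03 = 1.8003
P_K = (1−ρ)ρ^K/(1−ρ^(K+1)) = (-0.8003·61.284059)/(1 − 110.327272)
= -49.043213/-109.327272 = 0.448591

Final: 0.448591


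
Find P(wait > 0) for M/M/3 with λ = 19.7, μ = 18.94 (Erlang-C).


a = λ/μ = 1.0401; ρ = a/3 = 0.3467
P₀ = 0.348658 (from M/M/c formula)
C(c,a) = [a^c/(c!(1−ρ))]·P₀ = [1.12528/(6·0.6533)]·0.348658
= 0.28708·0.348658 = 0.100092

Final: 0.100092


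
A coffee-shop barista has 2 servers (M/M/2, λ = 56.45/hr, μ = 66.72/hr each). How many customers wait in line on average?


a = λ/μ = 0.8461; ρ = a/2 = 0.4230
P₀ = 0.405445
Lq = P₀·a^c·ρ / (c!·(1−ρ)²) = 0.405445·0.71584·0.4230/(2·0.33289)
= 0.18442

Final: 0.18442


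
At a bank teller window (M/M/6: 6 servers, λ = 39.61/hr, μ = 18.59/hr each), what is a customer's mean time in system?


a = 2.1307; ρ = 0.3551; P₀ = 0.118494
Lq = P₀·a^c·ρ/(c!(1−ρ)²) = 0.01315
Wq = Lq/λ = 0.01315/39.61 = 0.0003320 hr
W = Wq + 1/μ = 0.0003320 + 0.05379 = 0.05412 hr

Final: 0.05412 hr


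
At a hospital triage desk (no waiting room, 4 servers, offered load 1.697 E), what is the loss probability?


B(c,a) = (a^c/c!) / Σ_{k=0}^{c} a^k/k!
a^4/4! = 0.345554
Σ terms (k=0..4): 1.00000 + 1.69700 + 1.43990 + 0.81451 + 0.34555 = 5.296965
B = 0.345554/5.296965 = 0.065236

Final: 0.065236


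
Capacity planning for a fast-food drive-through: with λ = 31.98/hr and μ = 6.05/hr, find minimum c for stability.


Stability requires cμ > λ ⇔ c > λ/μ.
λ/μ = 31.98/6.05 = 5.2860
Minimum integer c = ⌊5.2860⌋ + 1 = 6
Check: 6·6.05 = 36.30 > 31.98, while 5·6.05 = 30.25 ≤ 31.98

Final: 6 servers


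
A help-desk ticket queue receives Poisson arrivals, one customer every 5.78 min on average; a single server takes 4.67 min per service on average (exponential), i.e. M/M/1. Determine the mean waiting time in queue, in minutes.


λ = 60/5.78 = 10.3806 /hr
μ = 60/4.67 = 12.8480 /hr
ρ = λ/μ = 10.3806/12.8480 = 0.8080
Wq = ρ/(μ−λ) = 0.8080/(12.8480−10.3806) = 0.32746 hr
In minutes: 0.32746·60 = 19.648 min

Final: 19.648 min


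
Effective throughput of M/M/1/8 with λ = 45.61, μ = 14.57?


ρ = 3.1304; P_K = (1−ρ)ρ^8/(1−ρ^9) = 0.680576
λ_eff = λ(1 − P_K) = 45.61·(1 − 0.680576) = 45.61·0.319424 = 14.5689 /hr

Final: 14.5689 /hr


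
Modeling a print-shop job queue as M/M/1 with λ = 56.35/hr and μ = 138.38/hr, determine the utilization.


ρ = λ/μ = 56.35/138.38 = 0.4072

Final: 0.4072


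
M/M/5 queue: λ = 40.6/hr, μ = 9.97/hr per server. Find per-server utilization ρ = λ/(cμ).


ρ = λ/(cμ) = 40.6/(5·9.97) = 40.6/49.85 = 0.8144

Final: 0.8144


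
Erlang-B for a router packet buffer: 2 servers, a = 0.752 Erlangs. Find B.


B(c,a) = (a^c/c!) / Σ_{k=0}^{c} a^k/k!
a^2/2! = 0.282752
Σ terms (k=0..2): 1.00000 + 0.75200 + 0.28275 = 2.034752
B = 0.282752/2.034752 = 0.138961

Final: 0.138961


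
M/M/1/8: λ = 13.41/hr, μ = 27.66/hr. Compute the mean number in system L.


ρ = 13.41/27.66 = 0.4848
L = ρ[1 − (K+1)ρ^K + Kρ^(K+1)] / [(1−ρ)(1−ρ^(K+1))]
Numerator: 0.4848·(1 − 9·0.003052 + 8·0.001480) = 0.477237
Denominator: (0.5152)·(0.998520) = 0.514422
L = 0.477237/0.514422 = 0.9277

Final: 0.9277


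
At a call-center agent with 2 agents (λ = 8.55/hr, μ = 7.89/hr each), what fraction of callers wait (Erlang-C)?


a = λ/μ = 1.0837; ρ = a/2 = 0.5418
P₀ = 0.297164 (from M/M/c formula)
C(c,a) = [a^c/(c!(1−ρ))]·P₀ = [1.17430/(2·0.4582)]·0.297164
= 1.28150·0.297164 = 0.380814

Final: 0.380814


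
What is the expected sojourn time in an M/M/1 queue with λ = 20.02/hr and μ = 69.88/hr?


W = 1/(μ−λ) = 1/(69.88 − 20.02) = 1/49.86 = 0.02006 hr

Final: 0.02006 hr


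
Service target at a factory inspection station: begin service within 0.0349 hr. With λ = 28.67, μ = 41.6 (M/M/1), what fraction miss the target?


ρ = 28.67/41.6 = 0.6892
P(Wq > t) = ρ·e^{−(μ−λ)t} = 0.6892·e^{−0.4513}
= 0.6892·0.636827 = 0.438890

Final: 0.438890


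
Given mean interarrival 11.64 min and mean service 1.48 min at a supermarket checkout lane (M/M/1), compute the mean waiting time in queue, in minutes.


λ = 60/11.64 = 5.1546 /hr
μ = 60/1.48 = 40.5405 /hr
ρ = λ/μ = 5.1546/40.5405 = 0.1271
Wq = ρ/(μ−λ) = 0.1271/(40.5405−5.1546) = 0.003593 hr
In minutes: 0.003593·60 = 0.2156 min

Final: 0.2156 min


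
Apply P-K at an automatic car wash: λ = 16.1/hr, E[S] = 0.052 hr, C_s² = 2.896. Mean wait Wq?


ρ = λ·E[S] = 16.1·0.052 = 0.8372
E[S²] = E[S]²(1+C_s²) = 0.052²·(1+2.896) = 0.010535
Wq = λ·E[S²]/(2(1−ρ)) = 16.1·0.010535/(2·0.1628) = 0.52092 hr

Final: 0.52092 hr


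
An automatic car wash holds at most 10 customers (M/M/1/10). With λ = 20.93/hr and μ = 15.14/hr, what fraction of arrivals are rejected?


ρ = λ/μ = 20.93/15.14 = 1.3824
P_K = (1−ρ)ρ^K/(1−ρ^(K+1)) = (-0.3824·25.493739)/(1 − 35.243326)
= -9.749587/-34.243326 = 0.284715

Final: 0.284715


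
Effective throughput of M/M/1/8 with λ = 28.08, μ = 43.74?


ρ = 0.6420; P_K = (1−ρ)ρ^8/(1−ρ^9) = 0.010524
λ_eff = λ(1 − P_K) = 28.08·(1 − 0.010524) = 28.08·0.989476 = 27.7845 /hr

Final: 27.7845 /hr


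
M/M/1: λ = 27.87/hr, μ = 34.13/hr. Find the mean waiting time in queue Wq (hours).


ρ = 27.87/34.13 = 0.8166
Wq = ρ/(μ−λ) = 0.8166/(34.13 − 27.87) = 0.8166/6.26 = 0.1304 hr

Final: 0.1304 hr


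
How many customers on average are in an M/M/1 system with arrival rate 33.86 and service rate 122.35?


ρ = λ/μ = 33.86/122.35 = 0.2767
L = ρ/(1−ρ) = 0.2767/(1 − 0.2767) = 0.2767/0.7233 = 0.3826

Final: 0.3826


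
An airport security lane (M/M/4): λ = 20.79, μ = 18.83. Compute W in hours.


a = 1.1041; ρ = 0.2760; P₀ = 0.330750
Lq = P₀·a^c·ρ/(c!(1−ρ)²) = 0.01078
Wq = Lq/λ = 0.01078/20.79 = 0.0005187 hr
W = Wq + 1/μ = 0.0005187 + 0.05311 = 0.05363 hr

Final: 0.05363 hr


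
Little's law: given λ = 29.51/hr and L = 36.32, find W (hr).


W = L/λ = 36.32/29.51 = 1.2308 hr

Final: 1.2308 hr


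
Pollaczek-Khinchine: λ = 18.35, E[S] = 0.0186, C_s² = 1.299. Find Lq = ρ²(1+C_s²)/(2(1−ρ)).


ρ = λ·E[S] = 18.35·0.0186 = 0.3413
Lq = ρ²(1+C_s²)/(2(1−ρ)) = 0.1165·(1+1.299)/(2·0.6587)
= 0.1165·2.2990/1.3174 = 0.20329

Final: 0.20329


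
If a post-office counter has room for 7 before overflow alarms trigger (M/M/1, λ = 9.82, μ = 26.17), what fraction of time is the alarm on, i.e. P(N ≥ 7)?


ρ = 9.82/26.17 = 0.3752
P(N ≥ n) = ρ^n = 0.3752^7 = 0.001048

Final: 0.001048


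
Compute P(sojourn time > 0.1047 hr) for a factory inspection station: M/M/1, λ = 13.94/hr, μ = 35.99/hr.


W ~ Exponential(μ−λ) for M/M/1.
μ − λ = 35.99 − 13.94 = 22.0500
P(W > t) = e^{−(μ−λ)t} = e^{−2.3086} = 0.099397

Final: 0.099397


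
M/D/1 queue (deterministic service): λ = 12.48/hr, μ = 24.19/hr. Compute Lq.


ρ = 12.48/24.19 = 0.5159
M/D/1: Lq = ρ²/(2(1−ρ)) = 0.2662/(2·0.4841) = 0.27492

Final: 0.27492


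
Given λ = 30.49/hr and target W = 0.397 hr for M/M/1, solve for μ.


W = 1/(μ−λ) ⇒ μ − λ = 1/W = 1/0.397 = 2.5189
μ = λ + 1/W = 30.49 + 2.5189 = 33.0089 per hr

Final: 33.0089 /hr


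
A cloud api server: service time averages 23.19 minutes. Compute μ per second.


μ = 1/(service time) in consistent units.
1 second = 0.0166667 min, so μ = 0.0166667/23.19 = 0.0007187 per second

Final: 0.0007187 /sec


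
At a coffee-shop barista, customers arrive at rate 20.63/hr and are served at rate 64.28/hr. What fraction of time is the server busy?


ρ = λ/μ = 20.63/64.28 = 0.3209

Final: 0.3209


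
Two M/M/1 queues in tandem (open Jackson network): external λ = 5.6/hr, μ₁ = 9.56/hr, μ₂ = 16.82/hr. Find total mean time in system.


Each node sees arrival rate λ = 5.6/hr (tandem ⇒ throughput preserved).
W₁ = 1/(μ₁−λ) = 1/(9.56−5.6) = 0.25253 hr
W₂ = 1/(μ₂−λ) = 1/(16.82−5.6) = 0.08913 hr
W_total = W₁ + W₂ = 0.25253 + 0.08913 = 0.34165 hr

Final: 0.34165 hr


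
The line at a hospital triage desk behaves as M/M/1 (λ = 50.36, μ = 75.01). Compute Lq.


ρ = 50.36/75.01 = 0.6714
Lq = ρ²/(1−ρ) = 0.4507/0.3286 = 1.3716

Final: 1.3716


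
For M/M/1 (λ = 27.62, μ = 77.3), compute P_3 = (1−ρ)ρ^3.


ρ = 27.62/77.3 = 0.3573
P_n = (1−ρ)·ρ^n = (1 − 0.3573)·0.3573^3 = 0.6427·0.045618 = 0.029318

Final: 0.029318


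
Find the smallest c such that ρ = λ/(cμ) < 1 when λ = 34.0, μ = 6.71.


Stability requires cμ > λ ⇔ c > λ/μ.
λ/μ = 34.0/6.71 = 5.0671
Minimum integer c = ⌊5.0671⌋ + 1 = 6
Check: 6·6.71 = 40.26 > 34.0, while 5·6.71 = 33.55 ≤ 34.0

Final: 6 servers


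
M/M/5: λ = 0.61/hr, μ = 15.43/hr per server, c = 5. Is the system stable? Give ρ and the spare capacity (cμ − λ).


Total capacity cμ = 5·15.43 = 77.15/hr
ρ = λ/(cμ) = 0.61/77.15 = 0.007907
Stable ⇔ ρ < 1: YES
Spare capacity = cμ − λ = 77.15 − 0.61 = 76.54/hr

Final: ρ = 0.007907; stable; margin = 76.54/hr


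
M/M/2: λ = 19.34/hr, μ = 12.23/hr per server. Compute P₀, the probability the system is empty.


a = λ/μ = 19.34/12.23 = 1.5814; ρ = a/c = 0.7907
Σ_{k=0}^{1} a^k/k! (terms k=0..1) = 1.00000 + 1.58136 = 2.58136
Tail: a^2/(2!(1−ρ)) = 2.50069/(2·0.2093) = 5.97333
P₀ = 1/(2.58136 + 5.97333) = 1/8.55469 = 0.116895

Final: 0.116895


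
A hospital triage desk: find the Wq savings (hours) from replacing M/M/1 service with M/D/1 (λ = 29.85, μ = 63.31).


ρ = 29.85/63.31 = 0.4715
Wq(M/M/1) = ρ/(μ−λ) = 0.4715/33.46 = 0.01409 hr
Wq(M/D/1) = ρ/(2(μ−λ)) = 0.007046 hr
Savings = 0.01409 − 0.007046 = 0.007046 hr

Final: 0.007046 hr


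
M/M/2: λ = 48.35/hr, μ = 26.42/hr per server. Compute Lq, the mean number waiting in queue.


a = λ/μ = 1.8301; ρ = a/2 = 0.9150
P₀ = 0.044372
Lq = P₀·a^c·ρ / (c!·(1−ρ)²) = 0.044372·3.34909·0.9150/(2·0.007220)
= 9.41614

Final: 9.41614


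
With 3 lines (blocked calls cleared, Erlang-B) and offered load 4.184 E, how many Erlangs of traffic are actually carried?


B(3,4.184) = 0.466924 (Erlang-B)
Carried load = a(1 − B) = 4.184·(1 − 0.466924) = 4.184·0.533076 = 2.2304 E

Final: 2.2304 Erlangs


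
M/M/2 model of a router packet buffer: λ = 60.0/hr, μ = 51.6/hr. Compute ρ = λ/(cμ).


ρ = λ/(cμ) = 60.0/(2·51.6) = 60.0/103.20 = 0.5814

Final: 0.5814


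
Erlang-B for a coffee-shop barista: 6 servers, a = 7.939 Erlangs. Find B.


B(c,a) = (a^c/c!) / Σ_{k=0}^{c} a^k/k!
a^6/6! = 347.746138
Σ terms (k=0..6): 1.00000 + 7.93900 + 31.51386 + 83.39618 + 165.52057 + 262.81356 + 347.74614 = 899.929302
B = 347.746138/899.929302 = 0.386415

Final: 0.386415


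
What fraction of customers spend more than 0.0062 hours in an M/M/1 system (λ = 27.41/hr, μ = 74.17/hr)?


W ~ Exponential(μ−λ) for M/M/1.
μ − λ = 74.17 − 27.41 = 46.7600
P(W > t) = e^{−(μ−λ)t} = e^{−0.2899} = 0.748329

Final: 0.748329


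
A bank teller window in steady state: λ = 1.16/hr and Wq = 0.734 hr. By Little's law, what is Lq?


Lq = λWq = 1.16·0.734 = 0.8514

Final: 0.8514


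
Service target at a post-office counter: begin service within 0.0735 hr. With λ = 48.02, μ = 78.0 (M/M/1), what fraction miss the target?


ρ = 48.02/78.0 = 0.6156
P(Wq > t) = ρ·e^{−(μ−λ)t} = 0.6156·e^{−2.2035}
= 0.6156·0.110413 = 0.067975

Final: 0.067975


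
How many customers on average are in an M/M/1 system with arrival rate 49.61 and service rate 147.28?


ρ = λ/μ = 49.61/147.28 = 0.3368
L = ρ/(1−ρ) = 0.3368/(1 − 0.3368) = 0.3368/0.6632 = 0.5079

Final: 0.5079


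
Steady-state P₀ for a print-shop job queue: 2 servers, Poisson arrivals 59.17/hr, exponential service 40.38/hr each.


a = λ/μ = 59.17/40.38 = 1.4653; ρ = a/c = 0.7327
Σ_{k=0}^{1} a^k/k! (terms k=0..1) = 1.00000 + 1.46533 = 2.46533
Tail: a^2/(2!(1−ρ)) = 2.14719/(2·0.2673) = 4.01591
P₀ = 1/(2.46533 + 4.01591) = 1/6.48124 = 0.154291

Final: 0.154291


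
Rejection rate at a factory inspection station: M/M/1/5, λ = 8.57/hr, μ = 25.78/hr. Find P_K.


ρ = λ/μ = 8.57/25.78 = 0.3324
P_K = (1−ρ)ρ^K/(1−ρ^(K+1)) = (0.6676·0.004060)/(1 − 0.001350)
= 0.002710/0.998650 = 0.002714

Final: 0.002714


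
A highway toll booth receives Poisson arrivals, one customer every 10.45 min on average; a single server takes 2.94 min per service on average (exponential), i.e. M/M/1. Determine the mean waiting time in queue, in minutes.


λ = 60/10.45 = 5.7416 /hr
μ = 60/2.94 = 20.4082 /hr
ρ = λ/μ = 5.7416/20.4082 = 0.2813
Wq = ρ/(μ−λ) = 0.2813/(20.4082−5.7416) = 0.01918 hr
In minutes: 0.01918·60 = 1.151 min

Final: 1.151 min


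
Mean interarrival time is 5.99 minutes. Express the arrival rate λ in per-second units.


λ = 1/(interarrival time) in consistent units.
1 second = 0.0166667 min, so λ = 0.0166667/5.99 = 0.002782 per second

Final: 0.002782 /sec


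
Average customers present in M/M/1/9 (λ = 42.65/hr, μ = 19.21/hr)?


ρ = 42.65/19.21 = 2.2202
L = ρ[1 − (K+1)ρ^K + Kρ^(K+1)] / [(1−ρ)(1−ρ^(K+1))]
Numerator: 2.2202·(1 − 10·1310.765602 + 9·2910.158924) = 29050.787277
Denominator: (-1.2202)·(-2909.158924) = 3549.749358
L = 29050.787277/3549.749358 = 8.1839

Final: 8.1839


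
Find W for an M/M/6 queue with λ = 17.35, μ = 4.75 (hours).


a = 3.6526; ρ = 0.6088; P₀ = 0.024563
Lq = P₀·a^c·ρ/(c!(1−ρ)²) = 0.32224
Wq = Lq/λ = 0.32224/17.35 = 0.01857 hr
W = Wq + 1/μ = 0.01857 + 0.21053 = 0.22910 hr

Final: 0.22910 hr


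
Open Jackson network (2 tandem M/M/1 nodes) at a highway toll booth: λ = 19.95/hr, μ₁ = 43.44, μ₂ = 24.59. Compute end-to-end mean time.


Each node sees arrival rate λ = 19.95/hr (tandem ⇒ throughput preserved).
W₁ = 1/(μ₁−λ) = 1/(43.44−19.95) = 0.04257 hr
W₂ = 1/(μ₂−λ) = 1/(24.59−19.95) = 0.21552 hr
W_total = W₁ + W₂ = 0.04257 + 0.21552 = 0.25809 hr

Final: 0.25809 hr


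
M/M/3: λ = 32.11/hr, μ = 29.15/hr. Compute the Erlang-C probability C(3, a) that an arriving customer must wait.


a = λ/μ = 1.1015; ρ = a/3 = 0.3672
P₀ = 0.326769 (from M/M/c formula)
C(c,a) = [a^c/(c!(1−ρ))]·P₀ = [1.33661/(6·0.6328)]·0.326769
= 0.35203·0.326769 = 0.115031

Final: 0.115031


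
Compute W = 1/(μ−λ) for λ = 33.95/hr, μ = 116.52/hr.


W = 1/(μ−λ) = 1/(116.52 − 33.95) = 1/82.57 = 0.01211 hr

Final: 0.01211 hr


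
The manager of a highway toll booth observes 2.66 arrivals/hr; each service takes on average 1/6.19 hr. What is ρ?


ρ = λ/μ = 2.66/6.19 = 0.4297

Final: 0.4297


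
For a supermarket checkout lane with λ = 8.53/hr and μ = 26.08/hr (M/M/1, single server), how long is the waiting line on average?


ρ = 8.53/26.08 = 0.3271
Lq = ρ²/(1−ρ) = 0.1070/0.6729 = 0.1590

Final: 0.1590


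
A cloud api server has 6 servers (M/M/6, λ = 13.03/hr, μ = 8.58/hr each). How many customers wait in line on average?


a = λ/μ = 1.5186; ρ = a/6 = 0.2531
P₀ = 0.218948
Lq = P₀·a^c·ρ / (c!·(1−ρ)²) = 0.218948·12.26712·0.2531/(720·0.55785)
= 0.001693

Final: 0.001693


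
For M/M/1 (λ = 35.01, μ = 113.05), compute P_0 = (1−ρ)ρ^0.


ρ = 35.01/113.05 = 0.3097
P_n = (1−ρ)·ρ^n = (1 − 0.3097)·0.3097^0 = 0.6903·1.000000 = 0.690314

Final: 0.690314


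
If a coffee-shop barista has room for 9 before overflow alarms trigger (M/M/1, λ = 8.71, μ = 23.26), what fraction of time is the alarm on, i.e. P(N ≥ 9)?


ρ = 8.71/23.26 = 0.3745
P(N ≥ n) = ρ^n = 0.3745^9 = 0.0001448

Final: 0.0001448


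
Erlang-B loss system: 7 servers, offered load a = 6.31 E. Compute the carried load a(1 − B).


B(7,6.31) = 0.205156 (Erlang-B)
Carried load = a(1 − B) = 6.31·(1 − 0.205156) = 6.31·0.794844 = 5.0155 E

Final: 5.0155 Erlangs


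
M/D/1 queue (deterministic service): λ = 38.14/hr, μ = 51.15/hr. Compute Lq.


ρ = 38.14/51.15 = 0.7457
M/D/1: Lq = ρ²/(2(1−ρ)) = 0.5560/(2·0.2543) = 1.09297

Final: 1.09297


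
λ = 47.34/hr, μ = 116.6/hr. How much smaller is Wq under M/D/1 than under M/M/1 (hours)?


ρ = 47.34/116.6 = 0.4060
Wq(M/M/1) = ρ/(μ−λ) = 0.4060/69.26 = 0.005862 hr
Wq(M/D/1) = ρ/(2(μ−λ)) = 0.002931 hr
Savings = 0.005862 − 0.002931 = 0.002931 hr

Final: 0.002931 hr


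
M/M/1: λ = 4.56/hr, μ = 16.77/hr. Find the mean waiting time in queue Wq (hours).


ρ = 4.56/16.77 = 0.2719
Wq = ρ/(μ−λ) = 0.2719/(16.77 − 4.56) = 0.2719/12.21 = 0.02227 hr

Final: 0.02227 hr


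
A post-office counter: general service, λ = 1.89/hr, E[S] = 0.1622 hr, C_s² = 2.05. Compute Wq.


ρ = λ·E[S] = 1.89·0.1622 = 0.3066
E[S²] = E[S]²(1+C_s²) = 0.1622²·(1+2.05) = 0.080242
Wq = λ·E[S²]/(2(1−ρ)) = 1.89·0.080242/(2·0.6934) = 0.10935 hr

Final: 0.10935 hr


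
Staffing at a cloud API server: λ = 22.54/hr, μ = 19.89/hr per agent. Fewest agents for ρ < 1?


Stability requires cμ > λ ⇔ c > λ/μ.
λ/μ = 22.54/19.89 = 1.1332
Minimum integer c = ⌊1.1332⌋ + 1 = 2
Check: 2·19.89 = 39.78 > 22.54, while 1·19.89 = 19.89 ≤ 22.54

Final: 2 servers


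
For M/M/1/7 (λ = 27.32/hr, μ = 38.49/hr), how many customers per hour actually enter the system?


ρ = 0.7098; P_K = (1−ρ)ρ^7/(1−ρ^8) = 0.028155
λ_eff = λ(1 − P_K) = 27.32·(1 − 0.028155) = 27.32·0.971845 = 26.5508 /hr

Final: 26.5508 /hr


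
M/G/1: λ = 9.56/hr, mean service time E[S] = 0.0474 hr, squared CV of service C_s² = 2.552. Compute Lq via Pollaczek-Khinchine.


ρ = λ·E[S] = 9.56·0.0474 = 0.4531
Lq = ρ²(1+C_s²)/(2(1−ρ)) = 0.2053·(1+2.552)/(2·0.5469)
= 0.2053·3.5520/1.0937 = 0.66687

Final: 0.66687


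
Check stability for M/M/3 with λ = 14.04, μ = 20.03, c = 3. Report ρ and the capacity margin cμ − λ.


Total capacity cμ = 3·20.03 = 60.09/hr
ρ = λ/(cμ) = 14.04/60.09 = 0.2336
Stable ⇔ ρ < 1: YES
Spare capacity = cμ − λ = 60.09 − 14.04 = 46.05/hr

Final: ρ = 0.2336; stable; margin = 46.05/hr


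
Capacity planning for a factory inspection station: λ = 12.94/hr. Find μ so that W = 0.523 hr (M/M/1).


W = 1/(μ−λ) ⇒ μ − λ = 1/W = 1/0.523 = 1.9120
μ = λ + 1/W = 12.94 + 1.9120 = 14.8520 per hr

Final: 14.8520 /hr


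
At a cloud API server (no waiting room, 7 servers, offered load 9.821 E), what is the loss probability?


B(c,a) = (a^c/c!) / Σ_{k=0}^{c} a^k/k!
a^7/7! = 1748.475055
Σ terms (k=0..7): 1.00000 + 9.82100 + 48.22602 + 157.87592 + 387.62484 + 761.37272 + 1246.24024 + 1748.47506 = 4360.635788
B = 1748.475055/4360.635788 = 0.400968

Final: 0.400968


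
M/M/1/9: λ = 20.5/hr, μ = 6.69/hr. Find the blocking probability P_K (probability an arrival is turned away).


ρ = λ/μ = 20.5/6.69 = 3.0643
P_K = (1−ρ)ρ^K/(1−ρ^(K+1)) = (-2.0643·23820.435079)/(1 − 72992.364593)
= -49171.929514/-72991.364593 = 0.673668

Final: 0.673668


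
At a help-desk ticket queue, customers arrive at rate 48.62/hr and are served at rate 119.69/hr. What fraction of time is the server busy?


ρ = λ/μ = 48.62/119.69 = 0.4062

Final: 0.4062


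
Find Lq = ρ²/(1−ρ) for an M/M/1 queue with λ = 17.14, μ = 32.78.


ρ = 17.14/32.78 = 0.5229
Lq = ρ²/(1−ρ) = 0.2734/0.4771 = 0.5730

Final: 0.5730


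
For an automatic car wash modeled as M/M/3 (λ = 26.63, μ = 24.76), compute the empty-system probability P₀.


a = λ/μ = 26.63/24.76 = 1.0755; ρ = a/c = 0.3585
Σ_{k=0}^{2} a^k/k! (terms k=0..2) = 1.00000 + 1.07553 + 0.57838 = 2.65390
Tail: a^3/(3!(1−ρ)) = 1.24412/(6·0.6415) = 0.32324
P₀ = 1/(2.65390 + 0.32324) = 1/2.97714 = 0.335893

Final: 0.335893


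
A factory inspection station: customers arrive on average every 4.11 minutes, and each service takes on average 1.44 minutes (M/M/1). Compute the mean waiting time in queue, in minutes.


λ = 60/4.11 = 14.5985 /hr
μ = 60/1.44 = 41.6667 /hr
ρ = λ/μ = 14.5985/41.6667 = 0.3504
Wq = ρ/(μ−λ) = 0.3504/(41.6667−14.5985) = 0.01294 hr
In minutes: 0.01294·60 = 0.7766 min

Final: 0.7766 min


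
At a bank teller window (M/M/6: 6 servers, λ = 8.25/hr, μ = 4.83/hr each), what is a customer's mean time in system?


a = 1.7081; ρ = 0.2847; P₀ = 0.181113
Lq = P₀·a^c·ρ/(c!(1−ρ)²) = 0.003475
Wq = Lq/λ = 0.003475/8.25 = 0.0004213 hr
W = Wq + 1/μ = 0.0004213 + 0.20704 = 0.20746 hr

Final: 0.20746 hr


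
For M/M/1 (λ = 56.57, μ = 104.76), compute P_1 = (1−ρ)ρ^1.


ρ = 56.57/104.76 = 0.5400
P_n = (1−ρ)·ρ^n = (1 − 0.5400)·0.5400^1 = 0.4600·0.539996 = 0.248400

Final: 0.248400


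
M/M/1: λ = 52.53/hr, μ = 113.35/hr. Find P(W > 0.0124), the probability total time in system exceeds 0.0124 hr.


W ~ Exponential(μ−λ) for M/M/1.
μ − λ = 113.35 − 52.53 = 60.8200
P(W > t) = e^{−(μ−λ)t} = e^{−0.7542} = 0.470402

Final: 0.470402


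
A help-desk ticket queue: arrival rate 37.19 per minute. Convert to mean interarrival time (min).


Mean interarrival time = 1/λ = 1/37.19 minute = 0.02689 minute
In minutes: 0.02689 × 1 = 0.02689 min

Final: 0.02689 min


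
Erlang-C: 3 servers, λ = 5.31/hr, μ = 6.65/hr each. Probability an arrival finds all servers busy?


a = λ/μ = 0.7985; ρ = a/3 = 0.2662
P₀ = 0.447843 (from M/M/c formula)
C(c,a) = [a^c/(c!(1−ρ))]·P₀ = [0.50912/(6·0.7338)]·0.447843
= 0.11563·0.447843 = 0.051784

Final: 0.051784


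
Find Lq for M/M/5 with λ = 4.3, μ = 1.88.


a = λ/μ = 2.2872; ρ = a/5 = 0.4574
P₀ = 0.100010
Lq = P₀·a^c·ρ / (c!·(1−ρ)²) = 0.100010·62.59693·0.4574/(120·0.29436)
= 0.08107

Final: 0.08107


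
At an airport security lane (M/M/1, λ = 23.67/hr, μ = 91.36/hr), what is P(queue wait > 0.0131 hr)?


ρ = 23.67/91.36 = 0.2591
P(Wq > t) = ρ·e^{−(μ−λ)t} = 0.2591·e^{−0.8867}
= 0.2591·0.411997 = 0.106742

Final: 0.106742


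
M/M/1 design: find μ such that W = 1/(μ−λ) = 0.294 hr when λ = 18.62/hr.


W = 1/(μ−λ) ⇒ μ − λ = 1/W = 1/0.294 = 3.4014
μ = λ + 1/W = 18.62 + 3.4014 = 22.0214 per hr

Final: 22.0214 /hr


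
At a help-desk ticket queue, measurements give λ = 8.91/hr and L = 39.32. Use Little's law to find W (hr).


W = L/λ = 39.32/8.91 = 4.4130 hr

Final: 4.4130 hr


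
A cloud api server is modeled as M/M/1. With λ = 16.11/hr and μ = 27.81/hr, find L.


ρ = λ/μ = 16.11/27.81 = 0.5793
L = ρ/(1−ρ) = 0.5793/(1 − 0.5793) = 0.5793/0.4207 = 1.3769

Final: 1.3769


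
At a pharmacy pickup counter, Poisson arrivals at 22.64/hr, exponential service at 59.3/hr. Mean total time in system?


W = 1/(μ−λ) = 1/(59.3 − 22.64) = 1/36.66 = 0.02728 hr

Final: 0.02728 hr


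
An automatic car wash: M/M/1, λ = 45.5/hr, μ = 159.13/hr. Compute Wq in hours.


ρ = 45.5/159.13 = 0.2859
Wq = ρ/(μ−λ) = 0.2859/(159.13 − 45.5) = 0.2859/113.63 = 0.002516 hr

Final: 0.002516 hr


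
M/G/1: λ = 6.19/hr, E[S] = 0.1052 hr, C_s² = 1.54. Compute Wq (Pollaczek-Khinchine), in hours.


ρ = λ·E[S] = 6.19·0.1052 = 0.6512
E[S²] = E[S]²(1+C_s²) = 0.1052²·(1+1.54) = 0.028110
Wq = λ·E[S²]/(2(1−ρ)) = 6.19·0.028110/(2·0.3488) = 0.24942 hr

Final: 0.24942 hr


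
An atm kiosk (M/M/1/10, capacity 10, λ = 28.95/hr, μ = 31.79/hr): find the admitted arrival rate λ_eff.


ρ = 0.9107; P_K = (1−ρ)ρ^10/(1−ρ^11) = 0.054519
λ_eff = λ(1 − P_K) = 28.95·(1 − 0.054519) = 28.95·0.945481 = 27.3717 /hr

Final: 27.3717 /hr


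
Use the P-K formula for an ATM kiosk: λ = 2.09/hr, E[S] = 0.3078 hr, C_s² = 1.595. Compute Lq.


ρ = λ·E[S] = 2.09·0.3078 = 0.6433
Lq = ρ²(1+C_s²)/(2(1−ρ)) = 0.4138·(1+1.595)/(2·0.3567)
= 0.4138·2.5950/0.7134 = 1.50535

Final: 1.50535


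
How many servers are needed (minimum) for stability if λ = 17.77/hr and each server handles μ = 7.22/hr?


Stability requires cμ > λ ⇔ c > λ/μ.
λ/μ = 17.77/7.22 = 2.4612
Minimum integer c = ⌊2.4612⌋ + 1 = 3
Check: 3·7.22 = 21.66 > 17.77, while 2·7.22 = 14.44 ≤ 17.77

Final: 3 servers


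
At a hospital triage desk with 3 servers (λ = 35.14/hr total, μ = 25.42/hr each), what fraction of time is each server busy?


ρ = λ/(cμ) = 35.14/(3·25.42) = 35.14/76.26 = 0.4608

Final: 0.4608


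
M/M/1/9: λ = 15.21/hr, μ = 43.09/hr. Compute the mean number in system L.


ρ = 15.21/43.09 = 0.3530
L = ρ[1 − (K+1)ρ^K + Kρ^(K+1)] / [(1−ρ)(1−ρ^(K+1))]
Numerator: 0.3530·(1 − 10·0.00008507 + 9·0.00003003) = 0.352777
Denominator: (0.6470)·(0.999970) = 0.646998
L = 0.352777/0.646998 = 0.5453

Final: 0.5453


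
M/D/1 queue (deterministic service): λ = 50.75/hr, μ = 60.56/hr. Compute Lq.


ρ = 50.75/60.56 = 0.8380
M/D/1: Lq = ρ²/(2(1−ρ)) = 0.7023/(2·0.1620) = 2.16764

Final: 2.16764


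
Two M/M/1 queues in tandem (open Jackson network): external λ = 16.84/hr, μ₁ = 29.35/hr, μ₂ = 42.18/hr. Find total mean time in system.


Each node sees arrival rate λ = 16.84/hr (tandem ⇒ throughput preserved).
W₁ = 1/(μ₁−λ) = 1/(29.35−16.84) = 0.07994 hr
W₂ = 1/(μ₂−λ) = 1/(42.18−16.84) = 0.03946 hr
W_total = W₁ + W₂ = 0.07994 + 0.03946 = 0.11940 hr

Final: 0.11940 hr


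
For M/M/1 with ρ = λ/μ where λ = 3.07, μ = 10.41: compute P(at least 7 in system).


ρ = 3.07/10.41 = 0.2949
P(N ≥ n) = ρ^n = 0.2949^7 = 0.0001940

Final: 0.0001940


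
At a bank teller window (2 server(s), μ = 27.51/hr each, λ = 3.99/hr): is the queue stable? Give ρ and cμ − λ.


Total capacity cμ = 2·27.51 = 55.02/hr
ρ = λ/(cμ) = 3.99/55.02 = 0.07252
Stable ⇔ ρ < 1: YES
Spare capacity = cμ − λ = 55.02 − 3.99 = 51.03/hr

Final: ρ = 0.07252; stable; margin = 51.03/hr


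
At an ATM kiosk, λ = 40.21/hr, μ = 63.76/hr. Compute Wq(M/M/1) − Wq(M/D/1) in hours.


ρ = 40.21/63.76 = 0.6306
Wq(M/M/1) = ρ/(μ−λ) = 0.6306/23.55 = 0.02678 hr
Wq(M/D/1) = ρ/(2(μ−λ)) = 0.01339 hr
Savings = 0.02678 − 0.01339 = 0.01339 hr

Final: 0.01339 hr


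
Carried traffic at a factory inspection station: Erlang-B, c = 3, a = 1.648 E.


B(3,1.648) = 0.156982 (Erlang-B)
Carried load = a(1 − B) = 1.648·(1 − 0.156982) = 1.648·0.843018 = 1.3893 E

Final: 1.3893 Erlangs


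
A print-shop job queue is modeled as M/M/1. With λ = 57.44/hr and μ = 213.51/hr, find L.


ρ = λ/μ = 57.44/213.51 = 0.2690
L = ρ/(1−ρ) = 0.2690/(1 − 0.2690) = 0.2690/0.7310 = 0.3680

Final: 0.3680


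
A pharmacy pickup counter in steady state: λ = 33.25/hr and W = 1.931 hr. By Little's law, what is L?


L = λW = 33.25·1.931 = 64.2057

Final: 64.2057


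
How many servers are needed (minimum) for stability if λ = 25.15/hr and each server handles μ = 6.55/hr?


Stability requires cμ > λ ⇔ c > λ/μ.
λ/μ = 25.15/6.55 = 3.8397
Minimum integer c = ⌊3.8397⌋ + 1 = 4
Check: 4·6.55 = 26.20 > 25.15, while 3·6.55 = 19.65 ≤ 25.15

Final: 4 servers


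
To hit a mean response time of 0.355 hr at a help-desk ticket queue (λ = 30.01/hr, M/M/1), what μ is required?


W = 1/(μ−λ) ⇒ μ − λ = 1/W = 1/0.355 = 2.8169
μ = λ + 1/W = 30.01 + 2.8169 = 32.8269 per hr

Final: 32.8269 /hr


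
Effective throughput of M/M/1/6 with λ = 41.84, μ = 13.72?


ρ = 3.0496; P_K = (1−ρ)ρ^6/(1−ρ^7) = 0.672358
λ_eff = λ(1 − P_K) = 41.84·(1 − 0.672358) = 41.84·0.327642 = 13.7085 /hr

Final: 13.7085 /hr


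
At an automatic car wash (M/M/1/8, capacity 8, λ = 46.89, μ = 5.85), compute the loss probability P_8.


ρ = λ/μ = 46.89/5.85 = 8.0154
P_K = (1−ρ)ρ^K/(1−ρ^(K+1)) = (-7.0154·17037070.999020)/(1 − 136558676.776760)
= -119521605.777740/-136558675.776760 = 0.875240

Final: 0.875240


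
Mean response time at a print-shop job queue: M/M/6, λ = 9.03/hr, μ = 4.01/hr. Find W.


a = 2.2519; ρ = 0.3753; P₀ = 0.104884
Lq = P₀·a^c·ρ/(c!(1−ρ)²) = 0.01827
Wq = Lq/λ = 0.01827/9.03 = 0.002023 hr
W = Wq + 1/μ = 0.002023 + 0.24938 = 0.25140 hr

Final: 0.25140 hr


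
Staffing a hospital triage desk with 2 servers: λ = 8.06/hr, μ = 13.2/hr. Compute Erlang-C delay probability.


a = λ/μ = 0.6106; ρ = a/2 = 0.3053
P₀ = 0.532211 (from M/M/c formula)
C(c,a) = [a^c/(c!(1−ρ))]·P₀ = [0.37284/(2·0.6947)]·0.532211
= 0.26835·0.532211 = 0.142817

Final: 0.142817


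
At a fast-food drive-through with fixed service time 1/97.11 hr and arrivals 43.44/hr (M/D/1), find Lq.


ρ = 43.44/97.11 = 0.4473
M/D/1: Lq = ρ²/(2(1−ρ)) = 0.2001/(2·0.5527) = 0.18103

Final: 0.18103


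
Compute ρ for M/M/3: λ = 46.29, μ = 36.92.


ρ = λ/(cμ) = 46.29/(3·36.92) = 46.29/110.76 = 0.4179

Final: 0.4179


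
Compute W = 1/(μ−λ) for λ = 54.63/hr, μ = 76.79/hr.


W = 1/(μ−λ) = 1/(76.79 − 54.63) = 1/22.16 = 0.04513 hr

Final: 0.04513 hr


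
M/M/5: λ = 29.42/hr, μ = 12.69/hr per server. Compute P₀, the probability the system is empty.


a = λ/μ = 29.42/12.69 = 2.3184; ρ = a/c = 0.4637
Σ_{k=0}^{4} a^k/k! (terms k=0..4) = 1.00000 + 2.31836 + 2.68740 + 2.07679 + 1.20369 = 9.28623
Tail: a^5/(5!(1−ρ)) = 66.97384/(120·0.5363) = 1.04062
P₀ = 1/(9.28623 + 1.04062) = 1/10.32686 = 0.096835

Final: 0.096835


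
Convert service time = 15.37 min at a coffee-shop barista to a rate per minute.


μ = 1/(service time) in consistent units.
1 minute = 1 min, so μ = 1/15.37 = 0.06506 per minute

Final: 0.06506 /min


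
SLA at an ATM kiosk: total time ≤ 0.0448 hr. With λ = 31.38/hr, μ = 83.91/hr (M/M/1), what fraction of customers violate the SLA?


W ~ Exponential(μ−λ) for M/M/1.
μ − λ = 83.91 − 31.38 = 52.5300
P(W > t) = e^{−(μ−λ)t} = e^{−2.3533} = 0.095051

Final: 0.095051


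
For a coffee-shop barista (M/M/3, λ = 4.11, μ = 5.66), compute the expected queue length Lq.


a = λ/μ = 0.7261; ρ = a/3 = 0.2420
P₀ = 0.482163
Lq = P₀·a^c·ρ / (c!·(1−ρ)²) = 0.482163·0.38289·0.2420/(6·0.57449)
= 0.01296

Final: 0.01296


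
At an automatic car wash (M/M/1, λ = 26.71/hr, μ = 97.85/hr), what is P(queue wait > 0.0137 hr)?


ρ = 26.71/97.85 = 0.2730
P(Wq > t) = ρ·e^{−(μ−λ)t} = 0.2730·e^{−0.9746}
= 0.2730·0.377336 = 0.103001

Final: 0.103001


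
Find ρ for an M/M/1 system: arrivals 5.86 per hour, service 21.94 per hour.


ρ = λ/μ = 5.86/21.94 = 0.2671

Final: 0.2671


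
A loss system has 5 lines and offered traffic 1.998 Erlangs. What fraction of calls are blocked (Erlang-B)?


B(c,a) = (a^c/c!) / Σ_{k=0}^{c} a^k/k!
a^5/5! = 0.265336
Σ terms (k=0..5): 1.00000 + 1.99800 + 1.99600 + 1.32934 + 0.66400 + 0.26534 = 7.252679
B = 0.265336/7.252679 = 0.036585

Final: 0.036585


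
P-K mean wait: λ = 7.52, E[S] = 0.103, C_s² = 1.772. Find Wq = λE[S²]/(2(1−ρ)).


ρ = λ·E[S] = 7.52·0.103 = 0.7746
E[S²] = E[S]²(1+C_s²) = 0.103²·(1+1.772) = 0.029408
Wq = λ·E[S²]/(2(1−ρ)) = 7.52·0.029408/(2·0.2254) = 0.49048 hr

Final: 0.49048 hr


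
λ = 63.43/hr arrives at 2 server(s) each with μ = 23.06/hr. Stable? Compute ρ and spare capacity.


Total capacity cμ = 2·23.06 = 46.12/hr
ρ = λ/(cμ) = 63.43/46.12 = 1.3753
Stable ⇔ ρ < 1: NO
Spare capacity = cμ − λ = 46.12 − 63.43 = -17.31/hr

Final: ρ = 1.3753; unstable; margin = -17.31/hr


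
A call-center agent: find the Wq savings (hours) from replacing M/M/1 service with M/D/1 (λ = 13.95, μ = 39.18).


ρ = 13.95/39.18 = 0.3560
Wq(M/M/1) = ρ/(μ−λ) = 0.3560/25.23 = 0.01411 hr
Wq(M/D/1) = ρ/(2(μ−λ)) = 0.007056 hr
Savings = 0.01411 − 0.007056 = 0.007056 hr

Final: 0.007056 hr


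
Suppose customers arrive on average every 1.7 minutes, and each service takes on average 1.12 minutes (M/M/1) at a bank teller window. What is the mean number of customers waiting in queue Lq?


λ = 60/1.7 = 35.2941 /hr
μ = 60/1.12 = 53.5714 /hr
ρ = λ/μ = 35.2941/53.5714 = 0.6588
Lq = ρ²/(1−ρ) = 0.4340/0.3412 = 1.2722

Final: 1.2722


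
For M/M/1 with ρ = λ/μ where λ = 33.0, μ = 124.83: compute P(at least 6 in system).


ρ = 33.0/124.83 = 0.2644
P(N ≥ n) = ρ^n = 0.2644^6 = 0.0003413

Final: 0.0003413


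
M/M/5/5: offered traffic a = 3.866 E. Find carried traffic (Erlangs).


B(5,3.866) = 0.187055 (Erlang-B)
Carried load = a(1 − B) = 3.866·(1 − 0.187055) = 3.866·0.812945 = 3.1428 E

Final: 3.1428 Erlangs


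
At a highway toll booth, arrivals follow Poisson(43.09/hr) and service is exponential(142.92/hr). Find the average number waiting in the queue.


ρ = 43.09/142.92 = 0.3015
Lq = ρ²/(1−ρ) = 0.09090/0.6985 = 0.1301

Final: 0.1301


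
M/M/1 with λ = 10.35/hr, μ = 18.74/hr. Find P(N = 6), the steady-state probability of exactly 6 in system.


ρ = 10.35/18.74 = 0.5523
P_n = (1−ρ)·ρ^n = (1 − 0.5523)·0.5523^6 = 0.4477·0.028381 = 0.012706

Final: 0.012706


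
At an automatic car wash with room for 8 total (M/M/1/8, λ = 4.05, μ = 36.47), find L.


ρ = 4.05/36.47 = 0.1111
L = ρ[1 − (K+1)ρ^K + Kρ^(K+1)] / [(1−ρ)(1−ρ^(K+1))]
Numerator: 0.1111·(1 − 9·0.00000002313 + 8·0.000000002568) = 0.111050
Denominator: (0.8889)·(1.000000) = 0.888950
L = 0.111050/0.888950 = 0.1249

Final: 0.1249


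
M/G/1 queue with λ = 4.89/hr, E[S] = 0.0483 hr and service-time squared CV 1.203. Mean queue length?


ρ = λ·E[S] = 4.89·0.0483 = 0.2362
Lq = ρ²(1+C_s²)/(2(1−ρ)) = 0.05578·(1+1.203)/(2·0.7638)
= 0.05578·2.2030/1.5276 = 0.08045

Final: 0.08045


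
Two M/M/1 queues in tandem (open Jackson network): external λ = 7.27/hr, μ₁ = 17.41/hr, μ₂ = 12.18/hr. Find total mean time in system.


Each node sees arrival rate λ = 7.27/hr (tandem ⇒ throughput preserved).
W₁ = 1/(μ₁−λ) = 1/(17.41−7.27) = 0.09862 hr
W₂ = 1/(μ₂−λ) = 1/(12.18−7.27) = 0.20367 hr
W_total = W₁ + W₂ = 0.09862 + 0.20367 = 0.30229 hr

Final: 0.30229 hr


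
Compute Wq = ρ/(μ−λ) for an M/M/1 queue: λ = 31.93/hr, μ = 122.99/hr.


ρ = 31.93/122.99 = 0.2596
Wq = ρ/(μ−λ) = 0.2596/(122.99 − 31.93) = 0.2596/91.06 = 0.002851 hr

Final: 0.002851 hr


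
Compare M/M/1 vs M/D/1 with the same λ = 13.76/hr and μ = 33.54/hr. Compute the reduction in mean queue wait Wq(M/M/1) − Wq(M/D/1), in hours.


ρ = 13.76/33.54 = 0.4103
Wq(M/M/1) = ρ/(μ−λ) = 0.4103/19.78 = 0.02074 hr
Wq(M/D/1) = ρ/(2(μ−λ)) = 0.01037 hr
Savings = 0.02074 − 0.01037 = 0.01037 hr

Final: 0.01037 hr


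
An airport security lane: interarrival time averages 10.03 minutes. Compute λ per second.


λ = 1/(interarrival time) in consistent units.
1 second = 0.0166667 min, so λ = 0.0166667/10.03 = 0.001662 per second

Final: 0.001662 /sec


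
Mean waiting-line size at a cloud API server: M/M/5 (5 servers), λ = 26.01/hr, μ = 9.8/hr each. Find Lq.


a = λ/μ = 2.6541; ρ = a/5 = 0.5308
P₀ = 0.068033
Lq = P₀·a^c·ρ / (c!·(1−ρ)²) = 0.068033·131.69564·0.5308/(120·0.22013)
= 0.18004

Final: 0.18004


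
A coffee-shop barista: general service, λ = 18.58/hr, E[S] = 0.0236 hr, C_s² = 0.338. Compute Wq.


ρ = λ·E[S] = 18.58·0.0236 = 0.4385
E[S²] = E[S]²(1+C_s²) = 0.0236²·(1+0.338) = 0.0007452
Wq = λ·E[S²]/(2(1−ρ)) = 18.58·0.0007452/(2·0.5615) = 0.01233 hr

Final: 0.01233 hr


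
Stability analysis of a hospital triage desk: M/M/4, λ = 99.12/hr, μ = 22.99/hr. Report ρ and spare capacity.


Total capacity cμ = 4·22.99 = 91.96/hr
ρ = λ/(cμ) = 99.12/91.96 = 1.0779
Stable ⇔ ρ < 1: NO
Spare capacity = cμ − λ = 91.96 − 99.12 = -7.16/hr

Final: ρ = 1.0779; unstable; margin = -7.16/hr


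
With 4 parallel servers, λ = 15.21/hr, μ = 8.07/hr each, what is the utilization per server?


ρ = λ/(cμ) = 15.21/(4·8.07) = 15.21/32.28 = 0.4712

Final: 0.4712


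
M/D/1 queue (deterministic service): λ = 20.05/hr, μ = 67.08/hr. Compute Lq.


ρ = 20.05/67.08 = 0.2989
M/D/1: Lq = ρ²/(2(1−ρ)) = 0.08934/(2·0.7011) = 0.06371

Final: 0.06371


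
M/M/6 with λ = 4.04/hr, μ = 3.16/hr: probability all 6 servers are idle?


a = λ/μ = 4.04/3.16 = 1.2785; ρ = a/c = 0.2131
Σ_{k=0}^{5} a^k/k! (terms k=0..5) = 1.00000 + 1.27848 + 0.81726 + 0.34828 + 0.11132 + 0.02846 = 3.58380
Tail: a^6/(6!(1−ρ)) = 4.36682/(720·0.7869) = 0.007707
P₀ = 1/(3.58380 + 0.007707) = 1/3.59151 = 0.278434

Final: 0.278434


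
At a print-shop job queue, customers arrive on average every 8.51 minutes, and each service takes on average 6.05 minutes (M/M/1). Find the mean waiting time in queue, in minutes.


λ = 60/8.51 = 7.0505 /hr
μ = 60/6.05 = 9.9174 /hr
ρ = λ/μ = 7.0505/9.9174 = 0.7109
Wq = ρ/(μ−λ) = 0.7109/(9.9174−7.0505) = 0.24798 hr
In minutes: 0.24798·60 = 14.879 min

Final: 14.879 min
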